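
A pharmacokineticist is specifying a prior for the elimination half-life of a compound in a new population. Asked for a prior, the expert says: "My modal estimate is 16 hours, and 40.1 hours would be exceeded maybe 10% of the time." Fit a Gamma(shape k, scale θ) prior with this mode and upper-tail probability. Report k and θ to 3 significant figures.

k ≈ 3.27, θ ≈ 7.03

Gamma(k,θ) with k>1 has mode (k−1)θ, so θ = 16/(k−1).
Need P(X < 40.1) = 0.9 with θ tied to k this way. Start at k = 2, θ = 16: P(X<40.1) ≈ 0.714.
Too low — raise k to concentrate. Iterating converges to k ≈ 3.27.
Then θ = 16/(3.27−1) ≈ 7.03.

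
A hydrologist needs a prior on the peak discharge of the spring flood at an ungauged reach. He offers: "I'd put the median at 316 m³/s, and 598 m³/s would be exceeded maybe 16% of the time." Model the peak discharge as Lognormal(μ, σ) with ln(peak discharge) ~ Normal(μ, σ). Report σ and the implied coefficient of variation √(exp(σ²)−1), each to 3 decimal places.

σ ≈ 0.641, CV ≈ 0.713

If T ~ Lognormal(μ,σ) then ln T ~ Normal(μ,σ), so the p-quantile of ln T is μ + z_p·σ.
ln(316) = 5.756 and ln(598) = 6.394; z_{0.5} = 0, z_{0.84} = 0.9945.
σ = (6.394 − 5.756)/(0.9945 − (0)) = 0.641.
μ = 5.756 − (0)·0.641 = 5.756.
CV = √(exp(σ²)−1) = √(exp(0.4114)−1) = 0.713.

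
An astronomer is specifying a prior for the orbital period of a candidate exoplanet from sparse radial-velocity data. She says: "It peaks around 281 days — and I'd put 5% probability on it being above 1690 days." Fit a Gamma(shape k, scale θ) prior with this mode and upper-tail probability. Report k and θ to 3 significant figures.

Gamma(k,θ) with k>1 has mode (k−1)θ, so θ = 281/(k−1).
Need P(X < 1690) = 0.95 with θ tied to k this way. Start at k = 2, θ = 281: P(X<1690) ≈ 0.983.
Too high — lower k to spread out. Iterating converges to k ≈ 1.71.
Then θ = 281/(1.71−1) ≈ 396.

k ≈ 1.71, θ ≈ 396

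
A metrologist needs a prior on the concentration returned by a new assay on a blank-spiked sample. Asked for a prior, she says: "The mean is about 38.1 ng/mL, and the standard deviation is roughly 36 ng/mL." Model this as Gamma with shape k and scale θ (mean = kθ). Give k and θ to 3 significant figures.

For Gamma(k, scale θ): mean = kθ, variance = kθ², so CV = 1/√k.
CV = SD/mean = 36/38.1 = 0.9449, hence k = 1/CV² = 1.12.
Then θ = mean/k = 38.1/1.12 = 34.

k ≈ 1.12, θ ≈ 34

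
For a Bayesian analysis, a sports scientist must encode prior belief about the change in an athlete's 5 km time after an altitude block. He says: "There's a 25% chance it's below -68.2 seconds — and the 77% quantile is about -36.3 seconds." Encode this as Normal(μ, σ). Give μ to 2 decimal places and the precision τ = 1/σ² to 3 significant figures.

μ = -52.98, τ = 0.00196

For Normal(μ,σ), the p-quantile is μ + z_p·σ. Here z_{0.25} = -0.6745, z_{0.77} = 0.7388.
So -68.2 = μ − 0.6745σ and -36.3 = μ + 0.7388σ.
Subtracting: σ = (-36.3 − -68.2)/(0.7388 − (-0.6745)) = 22.57.
Then μ = -68.2 − (-0.6745)·22.57 = -52.98.
Precision τ = 1/σ² = 1/22.57² = 0.00196.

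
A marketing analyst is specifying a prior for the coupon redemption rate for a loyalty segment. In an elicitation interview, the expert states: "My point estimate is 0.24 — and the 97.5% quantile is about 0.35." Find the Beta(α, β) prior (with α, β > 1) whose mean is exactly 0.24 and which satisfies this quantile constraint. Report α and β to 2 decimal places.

α ≈ 15.62, β ≈ 49.45

With mean 0.24 fixed, write α = 0.24s, β = 0.76s where s = α+β.
Need P(θ < 0.35) = 0.975 under Beta(0.24s, 0.76s). Normal approximation: (q−m)/√(m(1−m)/s) ≈ z_{0.975} = 1.96, so s ≈ 0.24·0.76·(1.96)²/(0.35−0.24)² = 57.9.
At s = 57.9: P(θ<0.35) ≈ 0.968. Adjusting to match 0.975 gives s ≈ 65.07.
So α = 0.24·65.07 ≈ 15.62, β = 0.76·65.07 ≈ 49.45.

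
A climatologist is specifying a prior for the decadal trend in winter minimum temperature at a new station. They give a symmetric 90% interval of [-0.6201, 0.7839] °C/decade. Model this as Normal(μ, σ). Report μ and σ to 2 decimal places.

μ = 0.08, σ = 0.43

A symmetric 90% interval runs μ ± z·σ with z = 1.645.
Half-width = 0.702, so σ = 0.702/1.645 = 0.43.
μ is the interval midpoint, 0.08.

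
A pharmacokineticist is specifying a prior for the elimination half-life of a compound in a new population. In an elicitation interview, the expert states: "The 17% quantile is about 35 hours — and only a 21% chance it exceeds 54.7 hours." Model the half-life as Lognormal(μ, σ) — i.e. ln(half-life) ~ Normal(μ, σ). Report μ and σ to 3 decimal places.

μ ≈ 3.797, σ ≈ 0.254

If T ~ Lognormal(μ,σ) then ln T ~ Normal(μ,σ), so the p-quantile of ln T is μ + z_p·σ.
ln(35) = 3.555 and ln(54.7) = 4.002; z_{0.17} = -0.9542, z_{0.79} = 0.8064.
σ = (4.002 − 3.555)/(0.8064 − (-0.9542)) = 0.254.
μ = 3.555 − (-0.9542)·0.254 = 3.797.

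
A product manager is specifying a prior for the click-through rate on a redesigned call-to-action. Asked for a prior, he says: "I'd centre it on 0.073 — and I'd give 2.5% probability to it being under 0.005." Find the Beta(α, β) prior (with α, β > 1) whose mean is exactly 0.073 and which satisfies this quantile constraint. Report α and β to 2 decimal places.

With mean 0.073 fixed, write α = 0.073s, β = 0.927s where s = α+β.
Need P(θ < 0.005) = 0.025 under Beta(0.073s, 0.927s). Normal approximation: (q−m)/√(m(1−m)/s) ≈ z_{0.025} = -1.96, so s ≈ 0.073·0.927·(-1.96)²/(0.005−0.073)² = 56.2.
At s = 56.2: P(θ<0.005) ≈ 0.000. Adjusting to match 0.025 gives s ≈ 19.51.
So α = 0.073·19.51 ≈ 1.42, β = 0.927·19.51 ≈ 18.08.

α ≈ 1.42, β ≈ 18.08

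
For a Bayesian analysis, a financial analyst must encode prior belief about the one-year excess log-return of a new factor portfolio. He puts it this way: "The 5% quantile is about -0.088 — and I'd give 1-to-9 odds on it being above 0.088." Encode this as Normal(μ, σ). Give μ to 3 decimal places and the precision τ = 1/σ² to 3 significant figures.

For Normal(μ,σ), the p-quantile is μ + z_p·σ. Here z_{0.05} = -1.645, z_{0.9} = 1.282.
So -0.088 = μ − 1.645σ and 0.088 = μ + 1.282σ.
Subtracting: σ = (0.088 − -0.088)/(1.282 − (-1.645)) = 0.060.
Then μ = -0.088 − (-1.645)·0.060 = 0.011.
Precision τ = 1/σ² = 1/0.06014² = 276.

μ = 0.011, τ = 276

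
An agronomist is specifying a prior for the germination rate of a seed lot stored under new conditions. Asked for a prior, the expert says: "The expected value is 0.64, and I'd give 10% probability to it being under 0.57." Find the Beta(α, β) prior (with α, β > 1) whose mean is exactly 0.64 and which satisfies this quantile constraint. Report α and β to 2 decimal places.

With mean 0.64 fixed, write α = 0.64s, β = 0.36s where s = α+β.
Need P(θ < 0.57) = 0.1 under Beta(0.64s, 0.36s). Normal approximation: (q−m)/√(m(1−m)/s) ≈ z_{0.1} = -1.28, so s ≈ 0.64·0.36·(-1.28)²/(0.57−0.64)² = 77.2.
At s = 77.2: P(θ<0.57) ≈ 0.102. Adjusting to match 0.1 gives s ≈ 78.54.
So α = 0.64·78.54 ≈ 50.27, β = 0.36·78.54 ≈ 28.27.

α ≈ 50.27, β ≈ 28.27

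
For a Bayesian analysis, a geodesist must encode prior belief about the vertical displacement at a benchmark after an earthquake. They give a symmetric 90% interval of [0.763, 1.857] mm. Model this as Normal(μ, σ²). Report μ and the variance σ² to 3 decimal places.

A symmetric 90% interval runs μ ± z·σ with z = 1.645.
Half-width = 0.547, so σ = 0.547/1.645 = 0.3326 and σ² = 0.111.
μ is the interval midpoint, 1.310.

μ = 1.310, σ² = 0.111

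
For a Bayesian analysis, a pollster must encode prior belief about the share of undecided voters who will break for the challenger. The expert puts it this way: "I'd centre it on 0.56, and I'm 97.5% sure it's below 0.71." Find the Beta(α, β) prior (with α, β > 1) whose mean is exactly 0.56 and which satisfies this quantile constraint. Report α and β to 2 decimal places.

With mean 0.56 fixed, write α = 0.56s, β = 0.44s where s = α+β.
Need P(θ < 0.71) = 0.975 under Beta(0.56s, 0.44s). Normal approximation: (q−m)/√(m(1−m)/s) ≈ z_{0.975} = 1.96, so s ≈ 0.56·0.44·(1.96)²/(0.71−0.56)² = 42.1.
At s = 42.1: P(θ<0.71) ≈ 0.979. Adjusting to match 0.975 gives s ≈ 39.01.
So α = 0.56·39.01 ≈ 21.84, β = 0.44·39.01 ≈ 17.16.

α ≈ 21.84, β ≈ 17.16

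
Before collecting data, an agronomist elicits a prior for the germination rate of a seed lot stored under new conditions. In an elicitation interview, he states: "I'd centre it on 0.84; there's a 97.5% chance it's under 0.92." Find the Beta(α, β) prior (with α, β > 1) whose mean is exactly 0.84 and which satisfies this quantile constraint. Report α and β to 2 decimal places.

α ≈ 51.20, β ≈ 9.75

With mean 0.84 fixed, write α = 0.84s, β = 0.16s where s = α+β.
Need P(θ < 0.92) = 0.975 under Beta(0.84s, 0.16s). Normal approximation: (q−m)/√(m(1−m)/s) ≈ z_{0.975} = 1.96, so s ≈ 0.84·0.16·(1.96)²/(0.92−0.84)² = 80.7.
At s = 80.7: P(θ<0.92) ≈ 0.989. Adjusting to match 0.975 gives s ≈ 60.96.
So α = 0.84·60.96 ≈ 51.20, β = 0.16·60.96 ≈ 9.75.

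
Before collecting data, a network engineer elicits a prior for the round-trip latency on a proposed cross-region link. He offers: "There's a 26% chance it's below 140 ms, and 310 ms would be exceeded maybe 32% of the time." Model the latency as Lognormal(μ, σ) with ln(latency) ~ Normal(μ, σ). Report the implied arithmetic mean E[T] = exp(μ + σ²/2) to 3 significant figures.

E[T] ≈ 287 ms

If T ~ Lognormal(μ,σ) then ln T ~ Normal(μ,σ), so the p-quantile of ln T is μ + z_p·σ.
ln(140) = 4.942 and ln(310) = 5.737; z_{0.26} = -0.6433, z_{0.68} = 0.4677.
σ = (5.737 − 4.942)/(0.4677 − (-0.6433)) = 0.715.
μ = 4.942 − (-0.6433)·0.715 = 5.402.
E[T] = exp(μ + σ²/2) = exp(5.402 + 0.2560) = 287 ms.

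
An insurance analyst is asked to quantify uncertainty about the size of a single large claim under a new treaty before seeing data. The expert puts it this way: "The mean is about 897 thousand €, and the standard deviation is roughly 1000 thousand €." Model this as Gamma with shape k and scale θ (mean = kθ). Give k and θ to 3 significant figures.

k ≈ 0.805, θ ≈ 1110

For Gamma(k, scale θ): mean = kθ, variance = kθ², so CV = 1/√k.
CV = SD/mean = 1000/897 = 1.115, hence k = 1/CV² = 0.805.
Then θ = mean/k = 897/0.805 = 1110.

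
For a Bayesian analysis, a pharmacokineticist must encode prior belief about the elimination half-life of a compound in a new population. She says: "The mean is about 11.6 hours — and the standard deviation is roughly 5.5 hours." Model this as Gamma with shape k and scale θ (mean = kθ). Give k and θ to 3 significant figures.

For Gamma(k, scale θ): mean = kθ, variance = kθ², so CV = 1/√k.
CV = SD/mean = 5.5/11.6 = 0.4741, hence k = 1/CV² = 4.45.
Then θ = mean/k = 11.6/4.45 = 2.61.

k ≈ 4.45, θ ≈ 2.61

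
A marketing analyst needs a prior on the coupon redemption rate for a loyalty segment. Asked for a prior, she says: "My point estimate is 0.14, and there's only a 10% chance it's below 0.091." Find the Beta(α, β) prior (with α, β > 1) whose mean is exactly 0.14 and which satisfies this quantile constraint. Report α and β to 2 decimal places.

α ≈ 10.36, β ≈ 63.67

With mean 0.14 fixed, write α = 0.14s, β = 0.86s where s = α+β.
Need P(θ < 0.091) = 0.1 under Beta(0.14s, 0.86s). Normal approximation: (q−m)/√(m(1−m)/s) ≈ z_{0.1} = -1.28, so s ≈ 0.14·0.86·(-1.28)²/(0.091−0.14)² = 82.4.
At s = 82.4: P(θ<0.091) ≈ 0.087. Adjusting to match 0.1 gives s ≈ 74.03.
So α = 0.14·74.03 ≈ 10.36, β = 0.86·74.03 ≈ 63.67.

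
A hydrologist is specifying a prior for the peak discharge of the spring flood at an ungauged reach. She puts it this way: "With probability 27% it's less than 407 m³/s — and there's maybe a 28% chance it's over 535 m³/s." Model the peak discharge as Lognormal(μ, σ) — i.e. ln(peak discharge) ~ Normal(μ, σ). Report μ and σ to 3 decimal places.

If T ~ Lognormal(μ,σ) then ln T ~ Normal(μ,σ), so the p-quantile of ln T is μ + z_p·σ.
ln(407) = 6.009 and ln(535) = 6.282; z_{0.27} = -0.6128, z_{0.72} = 0.5828.
σ = (6.282 − 6.009)/(0.5828 − (-0.6128)) = 0.229.
μ = 6.009 − (-0.6128)·0.229 = 6.149.

μ ≈ 6.149, σ ≈ 0.229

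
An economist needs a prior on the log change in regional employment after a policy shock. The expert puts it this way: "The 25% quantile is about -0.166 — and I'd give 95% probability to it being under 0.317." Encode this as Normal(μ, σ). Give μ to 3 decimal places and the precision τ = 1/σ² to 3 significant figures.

μ = -0.026, τ = 23.1

For Normal(μ,σ), the p-quantile is μ + z_p·σ. Here z_{0.25} = -0.6745, z_{0.95} = 1.645.
So -0.166 = μ − 0.6745σ and 0.317 = μ + 1.645σ.
Subtracting: σ = (0.317 − -0.166)/(1.645 − (-0.6745)) = 0.208.
Then μ = -0.166 − (-0.6745)·0.208 = -0.026.
Precision τ = 1/σ² = 1/0.2082² = 23.1.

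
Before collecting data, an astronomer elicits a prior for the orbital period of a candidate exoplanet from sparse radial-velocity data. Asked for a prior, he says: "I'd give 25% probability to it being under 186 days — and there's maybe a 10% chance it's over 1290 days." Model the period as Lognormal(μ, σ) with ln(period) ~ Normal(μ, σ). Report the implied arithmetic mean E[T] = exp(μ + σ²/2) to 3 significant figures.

If T ~ Lognormal(μ,σ) then ln T ~ Normal(μ,σ), so the p-quantile of ln T is μ + z_p·σ.
ln(186) = 5.226 and ln(1290) = 7.162; z_{0.25} = -0.6745, z_{0.9} = 1.282.
σ = (7.162 − 5.226)/(1.282 − (-0.6745)) = 0.990.
μ = 5.226 − (-0.6745)·0.990 = 5.894.
E[T] = exp(μ + σ²/2) = exp(5.894 + 0.4901) = 592 days.

E[T] ≈ 592 days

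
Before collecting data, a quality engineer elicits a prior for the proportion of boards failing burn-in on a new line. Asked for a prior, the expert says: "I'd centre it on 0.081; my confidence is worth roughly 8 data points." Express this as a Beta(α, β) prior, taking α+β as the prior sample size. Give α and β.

α = 0.648, β = 7.352

Under the effective-sample-size interpretation, Beta(α, β) has prior mean α/(α+β) and prior sample size α+β.
So α+β = 8 and α/(α+β) = 0.081, giving α = 0.081·8 = 0.648 and β = 8 − 0.648 = 7.352.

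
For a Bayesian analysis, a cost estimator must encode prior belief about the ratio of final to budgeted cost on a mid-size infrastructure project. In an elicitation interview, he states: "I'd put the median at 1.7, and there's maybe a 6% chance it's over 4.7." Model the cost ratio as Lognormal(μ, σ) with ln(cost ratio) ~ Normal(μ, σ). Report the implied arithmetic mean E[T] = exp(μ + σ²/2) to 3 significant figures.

E[T] ≈ 2.11

If T ~ Lognormal(μ,σ) then ln T ~ Normal(μ,σ), so the p-quantile of ln T is μ + z_p·σ.
ln(1.7) = 0.5306 and ln(4.7) = 1.548; z_{0.5} = 0, z_{0.94} = 1.555.
σ = (1.548 − 0.5306)/(1.555 − (0)) = 0.654.
μ = 0.5306 − (0)·0.654 = 0.531.
E[T] = exp(μ + σ²/2) = exp(0.531 + 0.2139) = 2.11.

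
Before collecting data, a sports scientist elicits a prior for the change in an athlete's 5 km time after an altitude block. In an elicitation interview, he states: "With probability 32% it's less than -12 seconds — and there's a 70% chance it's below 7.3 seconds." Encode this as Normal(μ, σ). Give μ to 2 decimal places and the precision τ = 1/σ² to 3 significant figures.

μ = -2.90, τ = 0.00264

For Normal(μ,σ), the p-quantile is μ + z_p·σ. Here z_{0.32} = -0.4677, z_{0.7} = 0.5244.
So -12 = μ − 0.4677σ and 7.3 = μ + 0.5244σ.
Subtracting: σ = (7.3 − -12)/(0.5244 − (-0.4677)) = 19.45.
Then μ = -12 − (-0.4677)·19.45 = -2.90.
Precision τ = 1/σ² = 1/19.45² = 0.00264.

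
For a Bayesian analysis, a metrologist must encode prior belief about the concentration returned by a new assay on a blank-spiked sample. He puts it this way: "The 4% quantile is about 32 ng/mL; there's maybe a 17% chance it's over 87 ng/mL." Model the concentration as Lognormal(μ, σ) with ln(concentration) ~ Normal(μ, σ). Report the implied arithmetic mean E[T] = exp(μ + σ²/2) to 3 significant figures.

If T ~ Lognormal(μ,σ) then ln T ~ Normal(μ,σ), so the p-quantile of ln T is μ + z_p·σ.
ln(32) = 3.466 and ln(87) = 4.466; z_{0.04} = -1.751, z_{0.83} = 0.9542.
σ = (4.466 − 3.466)/(0.9542 − (-1.751)) = 0.370.
μ = 3.466 − (-1.751)·0.370 = 4.113.
E[T] = exp(μ + σ²/2) = exp(4.113 + 0.0684) = 65.5 ng/mL.

E[T] ≈ 65.5 ng/mL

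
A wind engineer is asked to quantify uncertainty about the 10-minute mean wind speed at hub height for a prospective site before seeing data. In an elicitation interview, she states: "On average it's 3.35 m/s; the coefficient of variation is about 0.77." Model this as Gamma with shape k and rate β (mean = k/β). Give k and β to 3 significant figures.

For Gamma(k, rate β): mean = k/β, variance = k/β², so CV = 1/√k.
CV = 0.77, hence k = 1/CV² = 1.69.
Then β = k/mean = 1.69/3.35 = 0.503.

k ≈ 1.69, β ≈ 0.503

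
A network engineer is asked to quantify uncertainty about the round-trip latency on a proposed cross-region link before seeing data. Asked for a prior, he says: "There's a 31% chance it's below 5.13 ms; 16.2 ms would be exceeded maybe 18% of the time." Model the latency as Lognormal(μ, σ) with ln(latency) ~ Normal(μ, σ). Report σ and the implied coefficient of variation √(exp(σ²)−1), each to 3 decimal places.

If T ~ Lognormal(μ,σ) then ln T ~ Normal(μ,σ), so the p-quantile of ln T is μ + z_p·σ.
ln(5.13) = 1.635 and ln(16.2) = 2.785; z_{0.31} = -0.4959, z_{0.82} = 0.9154.
σ = (2.785 − 1.635)/(0.9154 − (-0.4959)) = 0.815.
μ = 1.635 − (-0.4959)·0.815 = 2.039.
CV = √(exp(σ²)−1) = √(exp(0.6640)−1) = 0.971.

σ ≈ 0.815, CV ≈ 0.971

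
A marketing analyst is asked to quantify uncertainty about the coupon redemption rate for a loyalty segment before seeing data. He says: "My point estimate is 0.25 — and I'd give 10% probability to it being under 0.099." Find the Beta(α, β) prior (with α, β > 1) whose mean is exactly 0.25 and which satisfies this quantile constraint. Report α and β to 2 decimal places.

α ≈ 2.73, β ≈ 8.20

With mean 0.25 fixed, write α = 0.25s, β = 0.75s where s = α+β.
Need P(θ < 0.099) = 0.1 under Beta(0.25s, 0.75s). Normal approximation: (q−m)/√(m(1−m)/s) ≈ z_{0.1} = -1.28, so s ≈ 0.25·0.75·(-1.28)²/(0.099−0.25)² = 13.5.
At s = 13.5: P(θ<0.099) ≈ 0.073. Adjusting to match 0.1 gives s ≈ 10.94.
So α = 0.25·10.94 ≈ 2.73, β = 0.75·10.94 ≈ 8.20.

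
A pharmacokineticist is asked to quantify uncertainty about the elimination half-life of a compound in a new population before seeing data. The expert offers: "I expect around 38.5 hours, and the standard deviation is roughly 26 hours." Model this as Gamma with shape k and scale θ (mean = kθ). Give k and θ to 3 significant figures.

k ≈ 2.19, θ ≈ 17.6

For Gamma(k, scale θ): mean = kθ, variance = kθ², so CV = 1/√k.
CV = SD/mean = 26/38.5 = 0.6753, hence k = 1/CV² = 2.19.
Then θ = mean/k = 38.5/2.19 = 17.6.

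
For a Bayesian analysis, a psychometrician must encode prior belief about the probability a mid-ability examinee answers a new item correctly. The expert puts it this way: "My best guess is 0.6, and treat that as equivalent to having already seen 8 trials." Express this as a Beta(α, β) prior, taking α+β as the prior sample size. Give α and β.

α = 4.8, β = 3.2

Under the effective-sample-size interpretation, Beta(α, β) has prior mean α/(α+β) and prior sample size α+β.
So α+β = 8 and α/(α+β) = 0.6, giving α = 0.6·8 = 4.8 and β = 8 − 4.8 = 3.2.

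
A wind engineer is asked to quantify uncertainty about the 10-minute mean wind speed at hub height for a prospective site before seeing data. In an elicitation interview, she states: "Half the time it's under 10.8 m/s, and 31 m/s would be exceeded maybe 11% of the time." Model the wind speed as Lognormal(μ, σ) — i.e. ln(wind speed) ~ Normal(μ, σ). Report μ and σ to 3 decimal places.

μ ≈ 2.380, σ ≈ 0.860

If T ~ Lognormal(μ,σ) then ln T ~ Normal(μ,σ), so the p-quantile of ln T is μ + z_p·σ.
ln(10.8) = 2.38 and ln(31) = 3.434; z_{0.5} = 0, z_{0.89} = 1.227.
σ = (3.434 − 2.38)/(1.227 − (0)) = 0.860.
μ = 2.38 − (0)·0.860 = 2.380.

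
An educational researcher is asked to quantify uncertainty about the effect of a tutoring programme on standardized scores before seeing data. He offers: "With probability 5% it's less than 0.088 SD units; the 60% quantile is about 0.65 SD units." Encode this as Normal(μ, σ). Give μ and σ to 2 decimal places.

For Normal(μ,σ), the p-quantile is μ + z_p·σ. Here z_{0.05} = -1.645, z_{0.6} = 0.2533.
So 0.088 = μ − 1.645σ and 0.65 = μ + 0.2533σ.
Subtracting: σ = (0.65 − 0.088)/(0.2533 − (-1.645)) = 0.30.
Then μ = 0.088 − (-1.645)·0.30 = 0.57.

μ = 0.57, σ = 0.30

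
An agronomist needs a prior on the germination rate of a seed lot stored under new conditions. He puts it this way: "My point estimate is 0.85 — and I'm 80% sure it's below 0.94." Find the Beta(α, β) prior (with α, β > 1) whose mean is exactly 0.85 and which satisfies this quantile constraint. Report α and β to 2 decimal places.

α ≈ 9.40, β ≈ 1.66

With mean 0.85 fixed, write α = 0.85s, β = 0.15s where s = α+β.
Need P(θ < 0.94) = 0.8 under Beta(0.85s, 0.15s). Normal approximation: (q−m)/√(m(1−m)/s) ≈ z_{0.8} = 0.842, so s ≈ 0.85·0.15·(0.842)²/(0.94−0.85)² = 11.1.
At s = 11.1: P(θ<0.94) ≈ 0.801. Adjusting to match 0.8 gives s ≈ 11.06.
So α = 0.85·11.06 ≈ 9.40, β = 0.15·11.06 ≈ 1.66.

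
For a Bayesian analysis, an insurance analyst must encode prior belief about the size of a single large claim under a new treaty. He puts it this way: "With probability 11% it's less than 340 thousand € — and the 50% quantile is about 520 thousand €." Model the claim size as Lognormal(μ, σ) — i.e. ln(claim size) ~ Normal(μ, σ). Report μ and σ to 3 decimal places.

μ ≈ 6.254, σ ≈ 0.346

If T ~ Lognormal(μ,σ) then ln T ~ Normal(μ,σ), so the p-quantile of ln T is μ + z_p·σ.
ln(340) = 5.829 and ln(520) = 6.254; z_{0.11} = -1.227, z_{0.5} = 0.
σ = (6.254 − 5.829)/(0 − (-1.227)) = 0.346.
μ = 5.829 − (-1.227)·0.346 = 6.254.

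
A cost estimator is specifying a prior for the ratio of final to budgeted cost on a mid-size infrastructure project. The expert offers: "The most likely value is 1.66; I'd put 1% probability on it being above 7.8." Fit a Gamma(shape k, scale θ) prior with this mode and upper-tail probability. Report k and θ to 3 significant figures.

k ≈ 2.67, θ ≈ 0.995

Gamma(k,θ) with k>1 has mode (k−1)θ, so θ = 1.66/(k−1).
Need P(X < 7.8) = 0.99 with θ tied to k this way. Start at k = 2, θ = 1.66: P(X<7.8) ≈ 0.948.
Too low — raise k to concentrate. Iterating converges to k ≈ 2.67.
Then θ = 1.66/(2.67−1) ≈ 0.995.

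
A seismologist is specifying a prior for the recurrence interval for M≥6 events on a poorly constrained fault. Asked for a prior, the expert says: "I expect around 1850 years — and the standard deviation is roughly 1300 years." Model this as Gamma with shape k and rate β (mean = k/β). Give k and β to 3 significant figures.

For Gamma(k, rate β): mean = k/β, variance = k/β², so CV = 1/√k.
CV = SD/mean = 1300/1850 = 0.7027, hence k = 1/CV² = 2.03.
Then β = k/mean = 2.03/1850 = 0.00109.

k ≈ 2.03, β ≈ 0.00109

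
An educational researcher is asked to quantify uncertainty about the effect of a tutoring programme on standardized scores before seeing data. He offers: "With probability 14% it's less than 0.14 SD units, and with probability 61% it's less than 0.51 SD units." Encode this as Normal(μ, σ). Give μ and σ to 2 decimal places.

μ = 0.43, σ = 0.27

The p-quantile of Normal(μ,σ) is μ + z_p·σ, with z_{0.14} = -1.08 and z_{0.61} = 0.2793.
Eliminate σ: μ = (z₂·x₁ − z₁·x₂)/(z₂ − z₁) = (0.2793·0.14 − (-1.08)·0.51)/1.36 = 0.43.
Then σ = (x₂ − x₁)/(z₂ − z₁) = (0.51 − 0.14)/1.36 = 0.27.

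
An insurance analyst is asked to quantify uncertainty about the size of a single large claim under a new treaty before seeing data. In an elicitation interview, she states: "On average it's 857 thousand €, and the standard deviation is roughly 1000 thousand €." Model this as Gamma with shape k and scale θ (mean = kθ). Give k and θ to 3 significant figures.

For Gamma(k, scale θ): mean = kθ, variance = kθ², so CV = 1/√k.
CV = SD/mean = 1000/857 = 1.167, hence k = 1/CV² = 0.734.
Then θ = mean/k = 857/0.734 = 1170.

k ≈ 0.734, θ ≈ 1170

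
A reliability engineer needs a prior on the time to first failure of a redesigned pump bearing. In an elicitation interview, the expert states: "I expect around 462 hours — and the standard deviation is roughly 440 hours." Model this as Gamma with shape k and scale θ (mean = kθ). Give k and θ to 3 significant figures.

k ≈ 1.1, θ ≈ 419

For Gamma(k, scale θ): mean = kθ, variance = kθ², so CV = 1/√k.
CV = SD/mean = 440/462 = 0.9524, hence k = 1/CV² = 1.1.
Then θ = mean/k = 462/1.1 = 419.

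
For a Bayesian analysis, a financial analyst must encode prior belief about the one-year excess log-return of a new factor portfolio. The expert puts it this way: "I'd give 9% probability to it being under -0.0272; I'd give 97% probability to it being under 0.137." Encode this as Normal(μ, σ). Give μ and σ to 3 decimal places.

μ = 0.041, σ = 0.051

For Normal(μ,σ), the p-quantile is μ + z_p·σ. Here z_{0.09} = -1.341, z_{0.97} = 1.881.
So -0.0272 = μ − 1.341σ and 0.137 = μ + 1.881σ.
Subtracting: σ = (0.137 − -0.0272)/(1.881 − (-1.341)) = 0.051.
Then μ = -0.0272 − (-1.341)·0.051 = 0.041.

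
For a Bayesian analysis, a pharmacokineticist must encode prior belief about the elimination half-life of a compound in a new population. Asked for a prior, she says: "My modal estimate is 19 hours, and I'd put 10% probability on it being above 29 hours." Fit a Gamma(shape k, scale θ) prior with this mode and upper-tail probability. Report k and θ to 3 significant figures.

k ≈ 11.4, θ ≈ 1.82

Gamma(k,θ) with k>1 has mode (k−1)θ, so θ = 19/(k−1).
Need P(X < 29) = 0.9 with θ tied to k this way. Start at k = 2, θ = 19: P(X<29) ≈ 0.451.
Too low — raise k to concentrate. Iterating converges to k ≈ 11.4.
Then θ = 19/(11.4−1) ≈ 1.82.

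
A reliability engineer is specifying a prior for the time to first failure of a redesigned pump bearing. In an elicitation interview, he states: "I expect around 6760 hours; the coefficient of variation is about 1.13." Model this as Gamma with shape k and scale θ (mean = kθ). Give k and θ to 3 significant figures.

For Gamma(k, scale θ): mean = kθ, variance = kθ², so CV = 1/√k.
CV = 1.13, hence k = 1/CV² = 0.783.
Then θ = mean/k = 6760/0.783 = 8630.

k ≈ 0.783, θ ≈ 8630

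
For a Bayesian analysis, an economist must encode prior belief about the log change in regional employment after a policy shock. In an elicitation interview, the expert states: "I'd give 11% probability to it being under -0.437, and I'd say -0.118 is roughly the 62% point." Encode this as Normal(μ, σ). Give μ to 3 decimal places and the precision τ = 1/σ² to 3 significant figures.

μ = -0.182, τ = 23.1

The p-quantile of Normal(μ,σ) is μ + z_p·σ, with z_{0.11} = -1.227 and z_{0.62} = 0.3055.
Eliminate σ: μ = (z₂·x₁ − z₁·x₂)/(z₂ − z₁) = (0.3055·-0.437 − (-1.227)·-0.118)/1.532 = -0.182.
Then σ = (x₂ − x₁)/(z₂ − z₁) = (-0.118 − -0.437)/1.532 = 0.208.
Precision τ = 1/σ² = 1/0.2082² = 23.1.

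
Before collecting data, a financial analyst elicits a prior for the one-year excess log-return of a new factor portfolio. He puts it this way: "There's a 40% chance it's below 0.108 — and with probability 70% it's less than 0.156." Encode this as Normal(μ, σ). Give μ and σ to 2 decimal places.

For Normal(μ,σ), the p-quantile is μ + z_p·σ. Here z_{0.4} = -0.2533, z_{0.7} = 0.5244.
So 0.108 = μ − 0.2533σ and 0.156 = μ + 0.5244σ.
Subtracting: σ = (0.156 − 0.108)/(0.5244 − (-0.2533)) = 0.06.
Then μ = 0.108 − (-0.2533)·0.06 = 0.12.

μ = 0.12, σ = 0.06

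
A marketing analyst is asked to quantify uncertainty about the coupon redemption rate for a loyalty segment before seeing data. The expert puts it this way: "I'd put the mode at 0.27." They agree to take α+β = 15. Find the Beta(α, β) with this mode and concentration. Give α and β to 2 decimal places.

For α,β > 1 the Beta mode is (α−1)/(α+β−2). With α+β = 15, the mode is (α−1)/13.
Set (α−1)/13 = 0.27 → α = 1 + 0.27·13 = 4.51.
β = 15 − α = 10.49.

α = 4.51, β = 10.49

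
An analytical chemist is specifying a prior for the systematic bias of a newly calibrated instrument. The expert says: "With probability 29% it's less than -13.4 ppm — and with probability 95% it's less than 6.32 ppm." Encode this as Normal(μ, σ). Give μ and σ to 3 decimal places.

The p-quantile of Normal(μ,σ) is μ + z_p·σ, with z_{0.29} = -0.5534 and z_{0.95} = 1.645.
Eliminate σ: μ = (z₂·x₁ − z₁·x₂)/(z₂ − z₁) = (1.645·-13.4 − (-0.5534)·6.32)/2.198 = -8.436.
Then σ = (x₂ − x₁)/(z₂ − z₁) = (6.32 − -13.4)/2.198 = 8.971.

μ = -8.436, σ = 8.971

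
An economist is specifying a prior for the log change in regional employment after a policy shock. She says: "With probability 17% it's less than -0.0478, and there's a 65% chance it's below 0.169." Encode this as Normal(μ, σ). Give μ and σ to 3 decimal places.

For Normal(μ,σ), the p-quantile is μ + z_p·σ. Here z_{0.17} = -0.9542, z_{0.65} = 0.3853.
So -0.0478 = μ − 0.9542σ and 0.169 = μ + 0.3853σ.
Subtracting: σ = (0.169 − -0.0478)/(0.3853 − (-0.9542)) = 0.162.
Then μ = -0.0478 − (-0.9542)·0.162 = 0.107.

μ = 0.107, σ = 0.162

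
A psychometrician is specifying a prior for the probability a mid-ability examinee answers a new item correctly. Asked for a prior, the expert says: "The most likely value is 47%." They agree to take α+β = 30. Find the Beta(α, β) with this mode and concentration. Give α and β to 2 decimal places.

α = 14.16, β = 15.84

For α,β > 1 the Beta mode is (α−1)/(α+β−2). With α+β = 30, the mode is (α−1)/28.
Set (α−1)/28 = 0.47 → α = 1 + 0.47·28 = 14.16.
β = 30 − α = 15.84.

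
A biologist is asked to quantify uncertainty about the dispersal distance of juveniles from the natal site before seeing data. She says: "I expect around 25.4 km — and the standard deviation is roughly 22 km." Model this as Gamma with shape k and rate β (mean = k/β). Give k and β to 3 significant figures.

k ≈ 1.33, β ≈ 0.0525

For Gamma(k, rate β): mean = k/β, variance = k/β², so CV = 1/√k.
CV = SD/mean = 22/25.4 = 0.8661, hence k = 1/CV² = 1.33.
Then β = k/mean = 1.33/25.4 = 0.0525.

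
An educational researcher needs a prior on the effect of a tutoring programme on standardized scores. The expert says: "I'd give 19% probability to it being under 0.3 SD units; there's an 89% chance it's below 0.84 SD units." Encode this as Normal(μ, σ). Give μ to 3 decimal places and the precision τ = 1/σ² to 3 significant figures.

μ = 0.525, τ = 15.2

The p-quantile of Normal(μ,σ) is μ + z_p·σ, with z_{0.19} = -0.8779 and z_{0.89} = 1.227.
Eliminate σ: μ = (z₂·x₁ − z₁·x₂)/(z₂ − z₁) = (1.227·0.3 − (-0.8779)·0.84)/2.104 = 0.525.
Then σ = (x₂ − x₁)/(z₂ − z₁) = (0.84 − 0.3)/2.104 = 0.257.
Precision τ = 1/σ² = 1/0.2566² = 15.2.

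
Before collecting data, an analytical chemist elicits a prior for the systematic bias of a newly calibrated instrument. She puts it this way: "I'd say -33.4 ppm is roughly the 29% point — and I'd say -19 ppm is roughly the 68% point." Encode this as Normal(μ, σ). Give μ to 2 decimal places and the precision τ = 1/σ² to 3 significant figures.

μ = -25.60, τ = 0.00503

The p-quantile of Normal(μ,σ) is μ + z_p·σ, with z_{0.29} = -0.5534 and z_{0.68} = 0.4677.
Eliminate σ: μ = (z₂·x₁ − z₁·x₂)/(z₂ − z₁) = (0.4677·-33.4 − (-0.5534)·-19)/1.021 = -25.60.
Then σ = (x₂ − x₁)/(z₂ − z₁) = (-19 − -33.4)/1.021 = 14.10.
Precision τ = 1/σ² = 1/14.1² = 0.00503.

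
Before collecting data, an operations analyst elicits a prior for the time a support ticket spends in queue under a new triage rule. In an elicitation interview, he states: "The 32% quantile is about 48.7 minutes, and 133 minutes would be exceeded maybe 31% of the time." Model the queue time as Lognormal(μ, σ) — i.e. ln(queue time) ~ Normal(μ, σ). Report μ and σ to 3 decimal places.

μ ≈ 4.373, σ ≈ 1.043

If T ~ Lognormal(μ,σ) then ln T ~ Normal(μ,σ), so the p-quantile of ln T is μ + z_p·σ.
ln(48.7) = 3.886 and ln(133) = 4.89; z_{0.32} = -0.4677, z_{0.69} = 0.4959.
σ = (4.89 − 3.886)/(0.4959 − (-0.4677)) = 1.043.
μ = 3.886 − (-0.4677)·1.043 = 4.373.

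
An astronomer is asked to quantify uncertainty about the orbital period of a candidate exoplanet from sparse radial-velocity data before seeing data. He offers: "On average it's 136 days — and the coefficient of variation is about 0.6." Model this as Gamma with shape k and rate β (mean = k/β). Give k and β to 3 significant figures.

For Gamma(k, rate β): mean = k/β, variance = k/β², so CV = 1/√k.
CV = 0.6, hence k = 1/CV² = 2.78.
Then β = k/mean = 2.78/136 = 0.0204.

k ≈ 2.78, β ≈ 0.0204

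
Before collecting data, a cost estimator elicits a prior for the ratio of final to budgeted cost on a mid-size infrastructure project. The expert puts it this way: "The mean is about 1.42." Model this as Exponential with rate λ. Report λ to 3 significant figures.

Exponential mean = 1/λ, so λ = 1/1.42 = 0.704.

λ ≈ 0.704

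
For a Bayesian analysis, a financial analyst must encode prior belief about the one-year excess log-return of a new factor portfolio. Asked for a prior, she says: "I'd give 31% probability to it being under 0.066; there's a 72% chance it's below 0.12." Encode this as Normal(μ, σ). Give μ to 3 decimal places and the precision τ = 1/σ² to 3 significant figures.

The p-quantile of Normal(μ,σ) is μ + z_p·σ, with z_{0.31} = -0.4959 and z_{0.72} = 0.5828.
Eliminate σ: μ = (z₂·x₁ − z₁·x₂)/(z₂ − z₁) = (0.5828·0.066 − (-0.4959)·0.12)/1.079 = 0.091.
Then σ = (x₂ − x₁)/(z₂ − z₁) = (0.12 − 0.066)/1.079 = 0.050.
Precision τ = 1/σ² = 1/0.05006² = 399.

μ = 0.091, τ = 399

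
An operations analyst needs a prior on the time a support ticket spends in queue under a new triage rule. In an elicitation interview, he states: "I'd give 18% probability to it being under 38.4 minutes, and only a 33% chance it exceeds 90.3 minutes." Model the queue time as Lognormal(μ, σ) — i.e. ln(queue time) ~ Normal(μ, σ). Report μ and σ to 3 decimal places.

If T ~ Lognormal(μ,σ) then ln T ~ Normal(μ,σ), so the p-quantile of ln T is μ + z_p·σ.
ln(38.4) = 3.648 and ln(90.3) = 4.503; z_{0.18} = -0.9154, z_{0.67} = 0.4399.
σ = (4.503 − 3.648)/(0.4399 − (-0.9154)) = 0.631.
μ = 3.648 − (-0.9154)·0.631 = 4.226.

μ ≈ 4.226, σ ≈ 0.631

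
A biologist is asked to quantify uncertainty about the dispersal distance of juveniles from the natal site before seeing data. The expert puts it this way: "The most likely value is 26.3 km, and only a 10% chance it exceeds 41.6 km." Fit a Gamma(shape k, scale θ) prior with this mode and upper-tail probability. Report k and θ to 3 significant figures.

Gamma(k,θ) with k>1 has mode (k−1)θ, so θ = 26.3/(k−1).
Need P(X < 41.6) = 0.9 with θ tied to k this way. Start at k = 2, θ = 26.3: P(X<41.6) ≈ 0.469.
Too low — raise k to concentrate. Iterating converges to k ≈ 9.92.
Then θ = 26.3/(9.92−1) ≈ 2.95.

k ≈ 9.92, θ ≈ 2.95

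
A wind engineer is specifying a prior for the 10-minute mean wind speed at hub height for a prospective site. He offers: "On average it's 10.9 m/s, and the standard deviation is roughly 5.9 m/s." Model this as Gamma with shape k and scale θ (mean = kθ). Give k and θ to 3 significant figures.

k ≈ 3.41, θ ≈ 3.19

For Gamma(k, scale θ): mean = kθ, variance = kθ², so CV = 1/√k.
CV = SD/mean = 5.9/10.9 = 0.5413, hence k = 1/CV² = 3.41.
Then θ = mean/k = 10.9/3.41 = 3.19.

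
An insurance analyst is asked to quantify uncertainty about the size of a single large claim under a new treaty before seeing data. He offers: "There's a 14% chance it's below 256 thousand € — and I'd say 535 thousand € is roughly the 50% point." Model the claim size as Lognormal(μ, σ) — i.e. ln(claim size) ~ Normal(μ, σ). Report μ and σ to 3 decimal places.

μ ≈ 6.282, σ ≈ 0.682

If T ~ Lognormal(μ,σ) then ln T ~ Normal(μ,σ), so the p-quantile of ln T is μ + z_p·σ.
ln(256) = 5.545 and ln(535) = 6.282; z_{0.14} = -1.08, z_{0.5} = 0.
σ = (6.282 − 5.545)/(0 − (-1.08)) = 0.682.
μ = 5.545 − (-1.08)·0.682 = 6.282.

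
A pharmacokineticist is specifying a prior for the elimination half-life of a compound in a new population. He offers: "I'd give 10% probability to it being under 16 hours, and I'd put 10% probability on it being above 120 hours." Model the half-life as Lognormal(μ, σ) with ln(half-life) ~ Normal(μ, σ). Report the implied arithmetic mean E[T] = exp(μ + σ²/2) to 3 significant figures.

If T ~ Lognormal(μ,σ) then ln T ~ Normal(μ,σ), so the p-quantile of ln T is μ + z_p·σ.
ln(16) = 2.773 and ln(120) = 4.787; z_{0.1} = -1.282, z_{0.9} = 1.282.
σ = (4.787 − 2.773)/(1.282 − (-1.282)) = 0.786.
μ = 2.773 − (-1.282)·0.786 = 3.780.
E[T] = exp(μ + σ²/2) = exp(3.780 + 0.3090) = 59.7 hours.

E[T] ≈ 59.7 hours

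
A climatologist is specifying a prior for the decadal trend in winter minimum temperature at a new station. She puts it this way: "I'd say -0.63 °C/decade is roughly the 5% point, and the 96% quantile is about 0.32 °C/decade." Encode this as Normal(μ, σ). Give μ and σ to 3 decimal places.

μ = -0.170, σ = 0.280

The p-quantile of Normal(μ,σ) is μ + z_p·σ, with z_{0.05} = -1.645 and z_{0.96} = 1.751.
Eliminate σ: μ = (z₂·x₁ − z₁·x₂)/(z₂ − z₁) = (1.751·-0.63 − (-1.645)·0.32)/3.396 = -0.170.
Then σ = (x₂ − x₁)/(z₂ − z₁) = (0.32 − -0.63)/3.396 = 0.280.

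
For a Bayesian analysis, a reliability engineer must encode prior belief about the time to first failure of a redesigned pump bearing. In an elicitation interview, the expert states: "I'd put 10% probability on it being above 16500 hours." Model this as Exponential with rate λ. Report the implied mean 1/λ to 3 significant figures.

P(T > 16500.0) = e^(−λ·16500.0) = 0.1, so λ = −ln(0.1)/16500.0 = 0.00014.
Mean = 1/λ = 7170 hours.

mean ≈ 7170 hours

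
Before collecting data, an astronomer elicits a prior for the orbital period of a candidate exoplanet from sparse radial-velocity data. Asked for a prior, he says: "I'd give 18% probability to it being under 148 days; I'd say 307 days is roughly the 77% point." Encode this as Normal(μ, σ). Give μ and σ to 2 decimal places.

For Normal(μ,σ), the p-quantile is μ + z_p·σ. Here z_{0.18} = -0.9154, z_{0.77} = 0.7388.
So 148 = μ − 0.9154σ and 307 = μ + 0.7388σ.
Subtracting: σ = (307 − 148)/(0.7388 − (-0.9154)) = 96.12.
Then μ = 148 − (-0.9154)·96.12 = 235.98.

μ = 235.98, σ = 96.12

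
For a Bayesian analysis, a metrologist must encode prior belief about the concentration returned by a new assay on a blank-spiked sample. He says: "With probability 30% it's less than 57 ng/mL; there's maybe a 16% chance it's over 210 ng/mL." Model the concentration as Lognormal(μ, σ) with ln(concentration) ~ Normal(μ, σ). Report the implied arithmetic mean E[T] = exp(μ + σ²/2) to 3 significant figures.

If T ~ Lognormal(μ,σ) then ln T ~ Normal(μ,σ), so the p-quantile of ln T is μ + z_p·σ.
ln(57) = 4.043 and ln(210) = 5.347; z_{0.3} = -0.5244, z_{0.84} = 0.9945.
σ = (5.347 − 4.043)/(0.9945 − (-0.5244)) = 0.859.
μ = 4.043 − (-0.5244)·0.859 = 4.493.
E[T] = exp(μ + σ²/2) = exp(4.493 + 0.3686) = 129 ng/mL.

E[T] ≈ 129 ng/mL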